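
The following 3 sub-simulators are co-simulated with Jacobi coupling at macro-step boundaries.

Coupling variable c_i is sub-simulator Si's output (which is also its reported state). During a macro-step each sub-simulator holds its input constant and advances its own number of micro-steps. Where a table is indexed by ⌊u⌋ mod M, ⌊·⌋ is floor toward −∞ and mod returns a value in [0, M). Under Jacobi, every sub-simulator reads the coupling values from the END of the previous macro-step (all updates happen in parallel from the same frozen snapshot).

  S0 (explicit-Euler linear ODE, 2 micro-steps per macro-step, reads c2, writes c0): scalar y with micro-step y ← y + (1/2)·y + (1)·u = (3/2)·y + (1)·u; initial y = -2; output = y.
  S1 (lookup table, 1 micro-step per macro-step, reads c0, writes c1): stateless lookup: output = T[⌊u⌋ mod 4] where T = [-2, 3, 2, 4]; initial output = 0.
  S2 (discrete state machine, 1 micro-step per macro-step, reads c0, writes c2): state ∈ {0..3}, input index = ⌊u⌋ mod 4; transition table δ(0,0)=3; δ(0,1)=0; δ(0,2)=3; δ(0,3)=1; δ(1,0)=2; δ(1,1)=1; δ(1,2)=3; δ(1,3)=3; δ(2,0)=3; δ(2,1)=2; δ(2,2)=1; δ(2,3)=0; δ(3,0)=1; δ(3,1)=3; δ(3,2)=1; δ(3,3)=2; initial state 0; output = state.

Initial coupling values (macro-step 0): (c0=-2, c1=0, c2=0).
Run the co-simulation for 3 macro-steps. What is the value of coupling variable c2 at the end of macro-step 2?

macro 1: S0 reads c2=0 → after 2×micro: -9/2; S1 reads c0=-2 → after 1×micro: 2; S2 reads c0=-2 → after 1×micro: 3 ⇒ (c0=-9/2, c1=2, c2=3)
macro 2: S0 reads c2=3 → after 2×micro: -21/8; S1 reads c0=-9/2 → after 1×micro: 4; S2 reads c0=-9/2 → after 1×micro: 2 ⇒ (c0=-21/8, c1=4, c2=2)
macro 3: S0 reads c2=2 → after 2×micro: -29/32; S1 reads c0=-21/8 → after 1×micro: 3; S2 reads c0=-21/8 → after 1×micro: 2 ⇒ (c0=-29/32, c1=3, c2=2)

c2 at macro-step 2 = 2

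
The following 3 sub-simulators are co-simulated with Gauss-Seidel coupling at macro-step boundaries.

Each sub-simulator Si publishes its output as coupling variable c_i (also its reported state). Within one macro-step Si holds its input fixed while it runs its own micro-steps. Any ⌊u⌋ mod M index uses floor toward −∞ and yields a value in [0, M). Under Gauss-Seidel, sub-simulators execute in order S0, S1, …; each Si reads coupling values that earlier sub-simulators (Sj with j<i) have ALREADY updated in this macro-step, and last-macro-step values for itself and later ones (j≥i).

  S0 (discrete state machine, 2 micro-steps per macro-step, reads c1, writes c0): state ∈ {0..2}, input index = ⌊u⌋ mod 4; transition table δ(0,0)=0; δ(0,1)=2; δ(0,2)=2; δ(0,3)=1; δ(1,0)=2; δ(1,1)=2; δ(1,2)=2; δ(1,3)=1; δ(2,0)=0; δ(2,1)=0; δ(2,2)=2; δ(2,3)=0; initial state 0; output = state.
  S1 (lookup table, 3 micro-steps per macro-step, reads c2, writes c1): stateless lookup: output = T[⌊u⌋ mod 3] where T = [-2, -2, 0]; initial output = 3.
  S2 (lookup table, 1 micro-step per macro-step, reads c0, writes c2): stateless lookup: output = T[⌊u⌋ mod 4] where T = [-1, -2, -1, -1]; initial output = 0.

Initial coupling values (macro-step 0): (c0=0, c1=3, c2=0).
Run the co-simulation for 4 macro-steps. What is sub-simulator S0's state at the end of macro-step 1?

S0 state at macro-step 1 = 1

macro 1: S0 reads c1=3 → after 2×micro: 1; S1 reads c2=0 → after 3×micro: -2; S2 reads c0=1 → after 1×micro: -2 ⇒ (c0=1, c1=-2, c2=-2)
macro 2: S0 reads c1=-2 → after 2×micro: 2; S1 reads c2=-2 → after 3×micro: -2; S2 reads c0=2 → after 1×micro: -1 ⇒ (c0=2, c1=-2, c2=-1)
macro 3: S0 reads c1=-2 → after 2×micro: 2; S1 reads c2=-1 → after 3×micro: 0; S2 reads c0=2 → after 1×micro: -1 ⇒ (c0=2, c1=0, c2=-1)
macro 4: S0 reads c1=0 → after 2×micro: 0; S1 reads c2=-1 → after 3×micro: 0; S2 reads c0=0 → after 1×micro: -1 ⇒ (c0=0, c1=0, c2=-1)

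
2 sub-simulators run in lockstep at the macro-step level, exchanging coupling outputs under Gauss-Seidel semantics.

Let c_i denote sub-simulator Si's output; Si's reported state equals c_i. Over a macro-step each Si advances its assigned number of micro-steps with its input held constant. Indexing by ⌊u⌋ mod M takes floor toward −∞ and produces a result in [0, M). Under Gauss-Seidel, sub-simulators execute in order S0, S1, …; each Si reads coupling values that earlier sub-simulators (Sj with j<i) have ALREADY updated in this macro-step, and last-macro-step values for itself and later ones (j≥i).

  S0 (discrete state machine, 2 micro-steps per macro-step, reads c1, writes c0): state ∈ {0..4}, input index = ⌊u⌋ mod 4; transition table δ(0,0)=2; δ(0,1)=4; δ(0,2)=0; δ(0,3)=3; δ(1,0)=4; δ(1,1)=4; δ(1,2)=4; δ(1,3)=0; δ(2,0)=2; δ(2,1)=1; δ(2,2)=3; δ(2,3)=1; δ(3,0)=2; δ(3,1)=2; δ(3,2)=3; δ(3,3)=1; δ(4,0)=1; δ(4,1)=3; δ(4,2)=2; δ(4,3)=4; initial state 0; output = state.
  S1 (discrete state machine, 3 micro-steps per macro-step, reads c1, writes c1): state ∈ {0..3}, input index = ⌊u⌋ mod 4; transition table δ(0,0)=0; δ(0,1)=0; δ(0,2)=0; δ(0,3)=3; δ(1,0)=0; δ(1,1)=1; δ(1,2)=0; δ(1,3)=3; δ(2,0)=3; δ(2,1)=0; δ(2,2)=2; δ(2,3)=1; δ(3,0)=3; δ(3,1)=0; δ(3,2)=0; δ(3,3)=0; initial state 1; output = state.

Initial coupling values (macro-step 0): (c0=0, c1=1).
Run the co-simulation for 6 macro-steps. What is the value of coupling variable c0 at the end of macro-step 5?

macro 1: S0 reads c1=1 → after 2×micro: 3; S1 reads c1=1 → after 3×micro: 1 ⇒ (c0=3, c1=1)
macro 2: S0 reads c1=1 → after 2×micro: 1; S1 reads c1=1 → after 3×micro: 1 ⇒ (c0=1, c1=1)
macro 3: S0 reads c1=1 → after 2×micro: 3; S1 reads c1=1 → after 3×micro: 1 ⇒ (c0=3, c1=1)
macro 4: S0 reads c1=1 → after 2×micro: 1; S1 reads c1=1 → after 3×micro: 1 ⇒ (c0=1, c1=1)
macro 5: S0 reads c1=1 → after 2×micro: 3; S1 reads c1=1 → after 3×micro: 1 ⇒ (c0=3, c1=1)
macro 6: S0 reads c1=1 → after 2×micro: 1; S1 reads c1=1 → after 3×micro: 1 ⇒ (c0=1, c1=1)

c0 at macro-step 5 = 3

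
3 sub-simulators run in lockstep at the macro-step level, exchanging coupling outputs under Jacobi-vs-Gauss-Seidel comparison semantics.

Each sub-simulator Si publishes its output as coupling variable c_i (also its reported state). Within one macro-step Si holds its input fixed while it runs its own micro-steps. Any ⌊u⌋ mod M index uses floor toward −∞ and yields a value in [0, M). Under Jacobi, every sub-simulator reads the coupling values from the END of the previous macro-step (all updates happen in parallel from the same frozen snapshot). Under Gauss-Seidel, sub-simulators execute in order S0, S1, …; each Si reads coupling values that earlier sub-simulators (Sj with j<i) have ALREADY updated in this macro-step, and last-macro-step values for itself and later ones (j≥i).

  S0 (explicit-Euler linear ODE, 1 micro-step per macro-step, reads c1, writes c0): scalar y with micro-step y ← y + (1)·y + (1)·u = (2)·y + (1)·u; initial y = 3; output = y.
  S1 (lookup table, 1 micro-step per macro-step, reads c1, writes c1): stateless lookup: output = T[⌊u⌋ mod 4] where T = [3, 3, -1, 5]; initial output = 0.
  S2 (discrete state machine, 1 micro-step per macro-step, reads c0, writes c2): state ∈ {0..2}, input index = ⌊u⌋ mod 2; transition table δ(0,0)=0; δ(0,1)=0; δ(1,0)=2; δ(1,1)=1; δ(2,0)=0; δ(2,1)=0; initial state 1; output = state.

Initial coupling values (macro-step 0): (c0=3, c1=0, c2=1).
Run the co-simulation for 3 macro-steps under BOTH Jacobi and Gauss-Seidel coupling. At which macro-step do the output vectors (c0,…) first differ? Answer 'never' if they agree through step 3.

first divergence at macro-step: 1

[Jacobi] macro 1: S0 reads c1=0 → after 1×micro: 6; S1 reads c1=0 → after 1×micro: 3; S2 reads c0=3 → after 1×micro: 1 ⇒ (c0=6, c1=3, c2=1)
[Jacobi] macro 2: S0 reads c1=3 → after 1×micro: 15; S1 reads c1=3 → after 1×micro: 5; S2 reads c0=6 → after 1×micro: 2 ⇒ (c0=15, c1=5, c2=2)
[Jacobi] macro 3: S0 reads c1=5 → after 1×micro: 35; S1 reads c1=5 → after 1×micro: 3; S2 reads c0=15 → after 1×micro: 0 ⇒ (c0=35, c1=3, c2=0)
[Gauss-Seidel] macro 1: S0 reads c1=0 → after 1×micro: 6; S1 reads c1=0 → after 1×micro: 3; S2 reads c0=6 → after 1×micro: 2 ⇒ (c0=6, c1=3, c2=2)
[Gauss-Seidel] macro 2: S0 reads c1=3 → after 1×micro: 15; S1 reads c1=3 → after 1×micro: 5; S2 reads c0=15 → after 1×micro: 0 ⇒ (c0=15, c1=5, c2=0)
[Gauss-Seidel] macro 3: S0 reads c1=5 → after 1×micro: 35; S1 reads c1=5 → after 1×micro: 3; S2 reads c0=35 → after 1×micro: 0 ⇒ (c0=35, c1=3, c2=0)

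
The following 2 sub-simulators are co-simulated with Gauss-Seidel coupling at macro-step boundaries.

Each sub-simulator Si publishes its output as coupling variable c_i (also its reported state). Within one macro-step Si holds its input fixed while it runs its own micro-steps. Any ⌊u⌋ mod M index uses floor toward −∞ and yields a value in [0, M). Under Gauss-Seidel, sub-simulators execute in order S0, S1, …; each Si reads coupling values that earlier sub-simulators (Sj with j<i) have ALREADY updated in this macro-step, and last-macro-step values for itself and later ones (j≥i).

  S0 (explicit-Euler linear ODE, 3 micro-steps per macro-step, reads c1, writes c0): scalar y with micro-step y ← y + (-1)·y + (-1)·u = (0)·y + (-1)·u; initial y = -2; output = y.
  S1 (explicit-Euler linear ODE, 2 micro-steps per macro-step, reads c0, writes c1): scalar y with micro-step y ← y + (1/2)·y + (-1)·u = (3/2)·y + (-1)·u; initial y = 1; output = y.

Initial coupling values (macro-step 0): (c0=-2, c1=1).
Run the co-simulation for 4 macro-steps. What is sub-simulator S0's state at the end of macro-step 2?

S0 state at macro-step 2 = -19/4

macro 1: S0 reads c1=1 → after 3×micro: -1; S1 reads c0=-1 → after 2×micro: 19/4 ⇒ (c0=-1, c1=19/4)
macro 2: S0 reads c1=19/4 → after 3×micro: -19/4; S1 reads c0=-19/4 → after 2×micro: 361/16 ⇒ (c0=-19/4, c1=361/16)
macro 3: S0 reads c1=361/16 → after 3×micro: -361/16; S1 reads c0=-361/16 → after 2×micro: 6859/64 ⇒ (c0=-361/16, c1=6859/64)
macro 4: S0 reads c1=6859/64 → after 3×micro: -6859/64; S1 reads c0=-6859/64 → after 2×micro: 130321/256 ⇒ (c0=-6859/64, c1=130321/256)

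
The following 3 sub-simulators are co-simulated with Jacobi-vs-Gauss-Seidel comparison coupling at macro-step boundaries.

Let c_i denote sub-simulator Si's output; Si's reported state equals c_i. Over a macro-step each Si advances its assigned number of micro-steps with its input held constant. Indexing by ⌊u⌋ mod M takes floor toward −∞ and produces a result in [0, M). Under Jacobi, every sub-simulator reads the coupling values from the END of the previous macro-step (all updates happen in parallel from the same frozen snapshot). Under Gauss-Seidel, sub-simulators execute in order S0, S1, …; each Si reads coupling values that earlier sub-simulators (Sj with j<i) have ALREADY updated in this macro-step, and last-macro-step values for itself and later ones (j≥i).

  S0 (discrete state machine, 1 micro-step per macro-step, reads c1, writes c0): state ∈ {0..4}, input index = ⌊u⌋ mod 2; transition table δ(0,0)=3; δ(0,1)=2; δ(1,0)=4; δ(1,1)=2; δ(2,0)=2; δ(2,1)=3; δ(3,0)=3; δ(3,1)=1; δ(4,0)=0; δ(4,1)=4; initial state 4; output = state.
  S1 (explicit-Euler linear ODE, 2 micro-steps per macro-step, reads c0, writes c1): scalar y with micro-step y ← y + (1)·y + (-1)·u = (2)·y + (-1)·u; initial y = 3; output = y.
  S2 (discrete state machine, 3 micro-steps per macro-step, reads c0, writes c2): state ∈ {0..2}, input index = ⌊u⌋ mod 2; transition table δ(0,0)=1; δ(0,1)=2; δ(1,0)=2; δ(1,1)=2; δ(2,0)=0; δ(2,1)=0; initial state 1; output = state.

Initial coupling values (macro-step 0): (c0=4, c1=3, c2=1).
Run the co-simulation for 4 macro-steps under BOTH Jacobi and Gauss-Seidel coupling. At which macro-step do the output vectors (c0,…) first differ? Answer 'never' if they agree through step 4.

first divergence at macro-step: 2

[Jacobi] macro 1: S0 reads c1=3 → after 1×micro: 4; S1 reads c0=4 → after 2×micro: 0; S2 reads c0=4 → after 3×micro: 1 ⇒ (c0=4, c1=0, c2=1)
[Jacobi] macro 2: S0 reads c1=0 → after 1×micro: 0; S1 reads c0=4 → after 2×micro: -12; S2 reads c0=4 → after 3×micro: 1 ⇒ (c0=0, c1=-12, c2=1)
[Jacobi] macro 3: S0 reads c1=-12 → after 1×micro: 3; S1 reads c0=0 → after 2×micro: -48; S2 reads c0=0 → after 3×micro: 1 ⇒ (c0=3, c1=-48, c2=1)
[Jacobi] macro 4: S0 reads c1=-48 → after 1×micro: 3; S1 reads c0=3 → after 2×micro: -201; S2 reads c0=3 → after 3×micro: 2 ⇒ (c0=3, c1=-201, c2=2)
[Gauss-Seidel] macro 1: S0 reads c1=3 → after 1×micro: 4; S1 reads c0=4 → after 2×micro: 0; S2 reads c0=4 → after 3×micro: 1 ⇒ (c0=4, c1=0, c2=1)
[Gauss-Seidel] macro 2: S0 reads c1=0 → after 1×micro: 0; S1 reads c0=0 → after 2×micro: 0; S2 reads c0=0 → after 3×micro: 1 ⇒ (c0=0, c1=0, c2=1)
[Gauss-Seidel] macro 3: S0 reads c1=0 → after 1×micro: 3; S1 reads c0=3 → after 2×micro: -9; S2 reads c0=3 → after 3×micro: 2 ⇒ (c0=3, c1=-9, c2=2)
[Gauss-Seidel] macro 4: S0 reads c1=-9 → after 1×micro: 1; S1 reads c0=1 → after 2×micro: -39; S2 reads c0=1 → after 3×micro: 0 ⇒ (c0=1, c1=-39, c2=0)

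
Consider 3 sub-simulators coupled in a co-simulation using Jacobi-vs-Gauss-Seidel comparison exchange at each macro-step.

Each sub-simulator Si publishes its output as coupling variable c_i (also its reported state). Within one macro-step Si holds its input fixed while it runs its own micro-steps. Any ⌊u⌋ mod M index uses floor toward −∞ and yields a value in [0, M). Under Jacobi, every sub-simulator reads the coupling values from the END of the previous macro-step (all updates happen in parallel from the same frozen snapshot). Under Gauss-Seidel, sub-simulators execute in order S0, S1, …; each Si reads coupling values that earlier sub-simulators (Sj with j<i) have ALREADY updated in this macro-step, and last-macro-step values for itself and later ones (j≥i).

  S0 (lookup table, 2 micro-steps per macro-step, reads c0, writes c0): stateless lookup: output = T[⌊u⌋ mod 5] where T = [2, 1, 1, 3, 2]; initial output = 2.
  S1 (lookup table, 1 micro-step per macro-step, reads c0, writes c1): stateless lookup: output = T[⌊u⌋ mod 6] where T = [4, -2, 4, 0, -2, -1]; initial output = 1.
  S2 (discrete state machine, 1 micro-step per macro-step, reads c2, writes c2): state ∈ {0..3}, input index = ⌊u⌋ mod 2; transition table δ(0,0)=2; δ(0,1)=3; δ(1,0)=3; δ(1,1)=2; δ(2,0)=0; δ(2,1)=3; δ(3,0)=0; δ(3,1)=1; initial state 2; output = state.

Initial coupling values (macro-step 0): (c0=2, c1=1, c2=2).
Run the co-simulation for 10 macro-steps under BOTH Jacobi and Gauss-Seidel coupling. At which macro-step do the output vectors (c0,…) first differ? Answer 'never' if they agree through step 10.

first divergence at macro-step: 1

[Jacobi] macro 1: S0 reads c0=2 → after 2×micro: 1; S1 reads c0=2 → after 1×micro: 4; S2 reads c2=2 → after 1×micro: 0 ⇒ (c0=1, c1=4, c2=0)
[Jacobi] macro 2: S0 reads c0=1 → after 2×micro: 1; S1 reads c0=1 → after 1×micro: -2; S2 reads c2=0 → after 1×micro: 2 ⇒ (c0=1, c1=-2, c2=2)
[Jacobi] macro 3: S0 reads c0=1 → after 2×micro: 1; S1 reads c0=1 → after 1×micro: -2; S2 reads c2=2 → after 1×micro: 0 ⇒ (c0=1, c1=-2, c2=0)
[Jacobi] macro 4: S0 reads c0=1 → after 2×micro: 1; S1 reads c0=1 → after 1×micro: -2; S2 reads c2=0 → after 1×micro: 2 ⇒ (c0=1, c1=-2, c2=2)
[Jacobi] macro 5: S0 reads c0=1 → after 2×micro: 1; S1 reads c0=1 → after 1×micro: -2; S2 reads c2=2 → after 1×micro: 0 ⇒ (c0=1, c1=-2, c2=0)
[Jacobi] macro 6: S0 reads c0=1 → after 2×micro: 1; S1 reads c0=1 → after 1×micro: -2; S2 reads c2=0 → after 1×micro: 2 ⇒ (c0=1, c1=-2, c2=2)
[Jacobi] macro 7: S0 reads c0=1 → after 2×micro: 1; S1 reads c0=1 → after 1×micro: -2; S2 reads c2=2 → after 1×micro: 0 ⇒ (c0=1, c1=-2, c2=0)
[Jacobi] macro 8: S0 reads c0=1 → after 2×micro: 1; S1 reads c0=1 → after 1×micro: -2; S2 reads c2=0 → after 1×micro: 2 ⇒ (c0=1, c1=-2, c2=2)
[Jacobi] macro 9: S0 reads c0=1 → after 2×micro: 1; S1 reads c0=1 → after 1×micro: -2; S2 reads c2=2 → after 1×micro: 0 ⇒ (c0=1, c1=-2, c2=0)
[Jacobi] macro 10: S0 reads c0=1 → after 2×micro: 1; S1 reads c0=1 → after 1×micro: -2; S2 reads c2=0 → after 1×micro: 2 ⇒ (c0=1, c1=-2, c2=2)
[Gauss-Seidel] macro 1: S0 reads c0=2 → after 2×micro: 1; S1 reads c0=1 → after 1×micro: -2; S2 reads c2=2 → after 1×micro: 0 ⇒ (c0=1, c1=-2, c2=0)
[Gauss-Seidel] macro 2: S0 reads c0=1 → after 2×micro: 1; S1 reads c0=1 → after 1×micro: -2; S2 reads c2=0 → after 1×micro: 2 ⇒ (c0=1, c1=-2, c2=2)
[Gauss-Seidel] macro 3: S0 reads c0=1 → after 2×micro: 1; S1 reads c0=1 → after 1×micro: -2; S2 reads c2=2 → after 1×micro: 0 ⇒ (c0=1, c1=-2, c2=0)
[Gauss-Seidel] macro 4: S0 reads c0=1 → after 2×micro: 1; S1 reads c0=1 → after 1×micro: -2; S2 reads c2=0 → after 1×micro: 2 ⇒ (c0=1, c1=-2, c2=2)
[Gauss-Seidel] macro 5: S0 reads c0=1 → after 2×micro: 1; S1 reads c0=1 → after 1×micro: -2; S2 reads c2=2 → after 1×micro: 0 ⇒ (c0=1, c1=-2, c2=0)
[Gauss-Seidel] macro 6: S0 reads c0=1 → after 2×micro: 1; S1 reads c0=1 → after 1×micro: -2; S2 reads c2=0 → after 1×micro: 2 ⇒ (c0=1, c1=-2, c2=2)
[Gauss-Seidel] macro 7: S0 reads c0=1 → after 2×micro: 1; S1 reads c0=1 → after 1×micro: -2; S2 reads c2=2 → after 1×micro: 0 ⇒ (c0=1, c1=-2, c2=0)
[Gauss-Seidel] macro 8: S0 reads c0=1 → after 2×micro: 1; S1 reads c0=1 → after 1×micro: -2; S2 reads c2=0 → after 1×micro: 2 ⇒ (c0=1, c1=-2, c2=2)
[Gauss-Seidel] macro 9: S0 reads c0=1 → after 2×micro: 1; S1 reads c0=1 → after 1×micro: -2; S2 reads c2=2 → after 1×micro: 0 ⇒ (c0=1, c1=-2, c2=0)
[Gauss-Seidel] macro 10: S0 reads c0=1 → after 2×micro: 1; S1 reads c0=1 → after 1×micro: -2; S2 reads c2=0 → after 1×micro: 2 ⇒ (c0=1, c1=-2, c2=2)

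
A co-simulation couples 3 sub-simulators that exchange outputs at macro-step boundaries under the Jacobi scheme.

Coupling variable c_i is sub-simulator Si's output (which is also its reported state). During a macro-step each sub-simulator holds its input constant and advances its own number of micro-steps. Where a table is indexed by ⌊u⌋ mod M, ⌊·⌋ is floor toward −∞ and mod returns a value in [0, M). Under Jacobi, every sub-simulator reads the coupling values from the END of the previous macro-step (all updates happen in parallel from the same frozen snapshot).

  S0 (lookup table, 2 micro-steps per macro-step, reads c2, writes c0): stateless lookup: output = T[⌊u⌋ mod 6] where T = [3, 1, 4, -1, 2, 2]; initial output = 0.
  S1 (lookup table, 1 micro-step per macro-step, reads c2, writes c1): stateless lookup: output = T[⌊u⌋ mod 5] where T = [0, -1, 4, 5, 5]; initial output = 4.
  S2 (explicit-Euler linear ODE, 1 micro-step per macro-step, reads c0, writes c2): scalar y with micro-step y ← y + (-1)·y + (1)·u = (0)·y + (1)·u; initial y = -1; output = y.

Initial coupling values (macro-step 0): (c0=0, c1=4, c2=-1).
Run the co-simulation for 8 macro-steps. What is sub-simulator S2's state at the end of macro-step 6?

macro 1: S0 reads c2=-1 → after 2×micro: 2; S1 reads c2=-1 → after 1×micro: 5; S2 reads c0=0 → after 1×micro: 0 ⇒ (c0=2, c1=5, c2=0)
macro 2: S0 reads c2=0 → after 2×micro: 3; S1 reads c2=0 → after 1×micro: 0; S2 reads c0=2 → after 1×micro: 2 ⇒ (c0=3, c1=0, c2=2)
macro 3: S0 reads c2=2 → after 2×micro: 4; S1 reads c2=2 → after 1×micro: 4; S2 reads c0=3 → after 1×micro: 3 ⇒ (c0=4, c1=4, c2=3)
macro 4: S0 reads c2=3 → after 2×micro: -1; S1 reads c2=3 → after 1×micro: 5; S2 reads c0=4 → after 1×micro: 4 ⇒ (c0=-1, c1=5, c2=4)
macro 5: S0 reads c2=4 → after 2×micro: 2; S1 reads c2=4 → after 1×micro: 5; S2 reads c0=-1 → after 1×micro: -1 ⇒ (c0=2, c1=5, c2=-1)
macro 6: S0 reads c2=-1 → after 2×micro: 2; S1 reads c2=-1 → after 1×micro: 5; S2 reads c0=2 → after 1×micro: 2 ⇒ (c0=2, c1=5, c2=2)
macro 7: S0 reads c2=2 → after 2×micro: 4; S1 reads c2=2 → after 1×micro: 4; S2 reads c0=2 → after 1×micro: 2 ⇒ (c0=4, c1=4, c2=2)
macro 8: S0 reads c2=2 → after 2×micro: 4; S1 reads c2=2 → after 1×micro: 4; S2 reads c0=4 → after 1×micro: 4 ⇒ (c0=4, c1=4, c2=4)

S2 state at macro-step 6 = 2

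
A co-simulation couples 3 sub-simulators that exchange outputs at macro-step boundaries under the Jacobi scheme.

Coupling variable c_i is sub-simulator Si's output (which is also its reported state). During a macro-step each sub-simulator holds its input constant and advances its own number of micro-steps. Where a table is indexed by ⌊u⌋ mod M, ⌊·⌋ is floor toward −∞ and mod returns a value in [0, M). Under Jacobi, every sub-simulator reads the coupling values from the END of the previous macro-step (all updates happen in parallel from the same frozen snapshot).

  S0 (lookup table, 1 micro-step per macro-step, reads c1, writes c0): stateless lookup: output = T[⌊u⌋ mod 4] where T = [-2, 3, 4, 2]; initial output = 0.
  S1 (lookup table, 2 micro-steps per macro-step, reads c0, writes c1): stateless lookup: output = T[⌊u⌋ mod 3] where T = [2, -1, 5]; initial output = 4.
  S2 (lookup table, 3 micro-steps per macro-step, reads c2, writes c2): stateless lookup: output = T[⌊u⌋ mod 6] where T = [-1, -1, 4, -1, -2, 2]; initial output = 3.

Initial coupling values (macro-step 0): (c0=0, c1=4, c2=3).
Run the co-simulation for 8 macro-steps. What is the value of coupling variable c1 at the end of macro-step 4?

c1 at macro-step 4 = 5

macro 1: S0 reads c1=4 → after 1×micro: -2; S1 reads c0=0 → after 2×micro: 2; S2 reads c2=3 → after 3×micro: -1 ⇒ (c0=-2, c1=2, c2=-1)
macro 2: S0 reads c1=2 → after 1×micro: 4; S1 reads c0=-2 → after 2×micro: -1; S2 reads c2=-1 → after 3×micro: 2 ⇒ (c0=4, c1=-1, c2=2)
macro 3: S0 reads c1=-1 → after 1×micro: 2; S1 reads c0=4 → after 2×micro: -1; S2 reads c2=2 → after 3×micro: 4 ⇒ (c0=2, c1=-1, c2=4)
macro 4: S0 reads c1=-1 → after 1×micro: 2; S1 reads c0=2 → after 2×micro: 5; S2 reads c2=4 → after 3×micro: -2 ⇒ (c0=2, c1=5, c2=-2)
macro 5: S0 reads c1=5 → after 1×micro: 3; S1 reads c0=2 → after 2×micro: 5; S2 reads c2=-2 → after 3×micro: -2 ⇒ (c0=3, c1=5, c2=-2)
macro 6: S0 reads c1=5 → after 1×micro: 3; S1 reads c0=3 → after 2×micro: 2; S2 reads c2=-2 → after 3×micro: -2 ⇒ (c0=3, c1=2, c2=-2)
macro 7: S0 reads c1=2 → after 1×micro: 4; S1 reads c0=3 → after 2×micro: 2; S2 reads c2=-2 → after 3×micro: -2 ⇒ (c0=4, c1=2, c2=-2)
macro 8: S0 reads c1=2 → after 1×micro: 4; S1 reads c0=4 → after 2×micro: -1; S2 reads c2=-2 → after 3×micro: -2 ⇒ (c0=4, c1=-1, c2=-2)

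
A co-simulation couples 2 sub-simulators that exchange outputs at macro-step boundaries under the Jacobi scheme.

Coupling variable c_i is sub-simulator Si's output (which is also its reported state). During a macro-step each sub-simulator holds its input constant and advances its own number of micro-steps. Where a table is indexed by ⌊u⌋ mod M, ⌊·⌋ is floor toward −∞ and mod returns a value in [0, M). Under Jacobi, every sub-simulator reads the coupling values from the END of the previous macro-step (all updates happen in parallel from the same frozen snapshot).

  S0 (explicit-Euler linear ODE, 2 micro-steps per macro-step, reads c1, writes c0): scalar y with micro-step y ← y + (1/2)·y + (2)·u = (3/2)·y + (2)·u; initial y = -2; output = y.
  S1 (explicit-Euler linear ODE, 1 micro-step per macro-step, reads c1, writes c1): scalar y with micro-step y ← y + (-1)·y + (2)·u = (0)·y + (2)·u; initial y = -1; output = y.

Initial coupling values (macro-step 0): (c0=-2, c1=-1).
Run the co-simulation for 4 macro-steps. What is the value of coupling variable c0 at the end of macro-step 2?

c0 at macro-step 2 = -251/8

macro 1: S0 reads c1=-1 → after 2×micro: -19/2; S1 reads c1=-1 → after 1×micro: -2 ⇒ (c0=-19/2, c1=-2)
macro 2: S0 reads c1=-2 → after 2×micro: -251/8; S1 reads c1=-2 → after 1×micro: -4 ⇒ (c0=-251/8, c1=-4)
macro 3: S0 reads c1=-4 → after 2×micro: -2899/32; S1 reads c1=-4 → after 1×micro: -8 ⇒ (c0=-2899/32, c1=-8)
macro 4: S0 reads c1=-8 → after 2×micro: -31211/128; S1 reads c1=-8 → after 1×micro: -16 ⇒ (c0=-31211/128, c1=-16)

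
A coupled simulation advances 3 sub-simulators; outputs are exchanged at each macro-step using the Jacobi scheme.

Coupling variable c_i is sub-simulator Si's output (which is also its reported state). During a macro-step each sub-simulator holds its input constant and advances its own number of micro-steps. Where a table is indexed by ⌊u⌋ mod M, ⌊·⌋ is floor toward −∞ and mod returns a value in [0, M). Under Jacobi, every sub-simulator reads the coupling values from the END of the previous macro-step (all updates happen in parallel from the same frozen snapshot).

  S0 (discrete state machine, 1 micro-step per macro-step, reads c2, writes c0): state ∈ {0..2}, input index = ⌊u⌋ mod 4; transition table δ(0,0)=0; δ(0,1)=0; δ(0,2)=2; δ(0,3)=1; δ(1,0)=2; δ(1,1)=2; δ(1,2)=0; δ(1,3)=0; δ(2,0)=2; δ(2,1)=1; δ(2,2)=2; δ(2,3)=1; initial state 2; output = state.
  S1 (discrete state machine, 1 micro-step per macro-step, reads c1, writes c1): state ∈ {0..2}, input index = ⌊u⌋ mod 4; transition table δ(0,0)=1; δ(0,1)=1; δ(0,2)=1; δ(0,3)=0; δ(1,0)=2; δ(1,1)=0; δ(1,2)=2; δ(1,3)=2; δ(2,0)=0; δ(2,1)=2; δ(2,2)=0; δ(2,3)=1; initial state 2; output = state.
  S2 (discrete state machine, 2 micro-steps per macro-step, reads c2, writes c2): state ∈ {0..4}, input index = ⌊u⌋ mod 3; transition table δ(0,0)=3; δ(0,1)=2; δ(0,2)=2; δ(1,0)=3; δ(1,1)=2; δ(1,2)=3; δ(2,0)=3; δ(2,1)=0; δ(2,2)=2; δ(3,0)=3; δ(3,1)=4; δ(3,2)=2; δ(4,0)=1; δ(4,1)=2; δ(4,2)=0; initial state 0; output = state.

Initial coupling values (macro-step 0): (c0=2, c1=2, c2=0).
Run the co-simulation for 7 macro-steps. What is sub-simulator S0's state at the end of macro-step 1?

S0 state at macro-step 1 = 2

macro 1: S0 reads c2=0 → after 1×micro: 2; S1 reads c1=2 → after 1×micro: 0; S2 reads c2=0 → after 2×micro: 3 ⇒ (c0=2, c1=0, c2=3)
macro 2: S0 reads c2=3 → after 1×micro: 1; S1 reads c1=0 → after 1×micro: 1; S2 reads c2=3 → after 2×micro: 3 ⇒ (c0=1, c1=1, c2=3)
macro 3: S0 reads c2=3 → after 1×micro: 0; S1 reads c1=1 → after 1×micro: 0; S2 reads c2=3 → after 2×micro: 3 ⇒ (c0=0, c1=0, c2=3)
macro 4: S0 reads c2=3 → after 1×micro: 1; S1 reads c1=0 → after 1×micro: 1; S2 reads c2=3 → after 2×micro: 3 ⇒ (c0=1, c1=1, c2=3)
macro 5: S0 reads c2=3 → after 1×micro: 0; S1 reads c1=1 → after 1×micro: 0; S2 reads c2=3 → after 2×micro: 3 ⇒ (c0=0, c1=0, c2=3)
macro 6: S0 reads c2=3 → after 1×micro: 1; S1 reads c1=0 → after 1×micro: 1; S2 reads c2=3 → after 2×micro: 3 ⇒ (c0=1, c1=1, c2=3)
macro 7: S0 reads c2=3 → after 1×micro: 0; S1 reads c1=1 → after 1×micro: 0; S2 reads c2=3 → after 2×micro: 3 ⇒ (c0=0, c1=0, c2=3)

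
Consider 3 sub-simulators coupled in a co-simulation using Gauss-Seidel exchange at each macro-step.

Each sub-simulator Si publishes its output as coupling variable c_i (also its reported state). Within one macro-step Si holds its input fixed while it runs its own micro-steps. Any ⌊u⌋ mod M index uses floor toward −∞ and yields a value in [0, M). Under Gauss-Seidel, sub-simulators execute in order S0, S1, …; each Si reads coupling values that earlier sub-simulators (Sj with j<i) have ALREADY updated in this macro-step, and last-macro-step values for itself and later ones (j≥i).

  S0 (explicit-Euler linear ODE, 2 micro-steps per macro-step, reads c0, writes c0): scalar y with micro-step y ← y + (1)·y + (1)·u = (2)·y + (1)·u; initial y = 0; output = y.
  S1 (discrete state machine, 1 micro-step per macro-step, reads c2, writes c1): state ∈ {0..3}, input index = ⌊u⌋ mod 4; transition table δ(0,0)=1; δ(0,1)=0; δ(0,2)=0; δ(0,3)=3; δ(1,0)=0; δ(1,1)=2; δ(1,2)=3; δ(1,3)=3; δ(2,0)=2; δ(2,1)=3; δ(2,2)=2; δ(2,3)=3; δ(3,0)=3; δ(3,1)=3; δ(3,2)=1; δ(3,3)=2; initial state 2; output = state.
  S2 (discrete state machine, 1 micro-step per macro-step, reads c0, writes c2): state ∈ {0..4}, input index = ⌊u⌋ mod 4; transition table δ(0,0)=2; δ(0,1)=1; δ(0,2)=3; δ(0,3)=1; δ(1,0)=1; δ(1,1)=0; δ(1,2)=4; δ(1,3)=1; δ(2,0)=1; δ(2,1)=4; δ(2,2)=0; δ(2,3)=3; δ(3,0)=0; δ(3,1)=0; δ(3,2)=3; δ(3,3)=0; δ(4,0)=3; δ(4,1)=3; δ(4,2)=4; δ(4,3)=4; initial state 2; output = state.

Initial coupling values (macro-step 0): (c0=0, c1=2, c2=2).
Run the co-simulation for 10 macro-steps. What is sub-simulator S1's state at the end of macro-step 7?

S1 state at macro-step 7 = 3

macro 1: S0 reads c0=0 → after 2×micro: 0; S1 reads c2=2 → after 1×micro: 2; S2 reads c0=0 → after 1×micro: 1 ⇒ (c0=0, c1=2, c2=1)
macro 2: S0 reads c0=0 → after 2×micro: 0; S1 reads c2=1 → after 1×micro: 3; S2 reads c0=0 → after 1×micro: 1 ⇒ (c0=0, c1=3, c2=1)
macro 3: S0 reads c0=0 → after 2×micro: 0; S1 reads c2=1 → after 1×micro: 3; S2 reads c0=0 → after 1×micro: 1 ⇒ (c0=0, c1=3, c2=1)
macro 4: S0 reads c0=0 → after 2×micro: 0; S1 reads c2=1 → after 1×micro: 3; S2 reads c0=0 → after 1×micro: 1 ⇒ (c0=0, c1=3, c2=1)
macro 5: S0 reads c0=0 → after 2×micro: 0; S1 reads c2=1 → after 1×micro: 3; S2 reads c0=0 → after 1×micro: 1 ⇒ (c0=0, c1=3, c2=1)
macro 6: S0 reads c0=0 → after 2×micro: 0; S1 reads c2=1 → after 1×micro: 3; S2 reads c0=0 → after 1×micro: 1 ⇒ (c0=0, c1=3, c2=1)
macro 7: S0 reads c0=0 → after 2×micro: 0; S1 reads c2=1 → after 1×micro: 3; S2 reads c0=0 → after 1×micro: 1 ⇒ (c0=0, c1=3, c2=1)
macro 8: S0 reads c0=0 → after 2×micro: 0; S1 reads c2=1 → after 1×micro: 3; S2 reads c0=0 → after 1×micro: 1 ⇒ (c0=0, c1=3, c2=1)
macro 9: S0 reads c0=0 → after 2×micro: 0; S1 reads c2=1 → after 1×micro: 3; S2 reads c0=0 → after 1×micro: 1 ⇒ (c0=0, c1=3, c2=1)
macro 10: S0 reads c0=0 → after 2×micro: 0; S1 reads c2=1 → after 1×micro: 3; S2 reads c0=0 → after 1×micro: 1 ⇒ (c0=0, c1=3, c2=1)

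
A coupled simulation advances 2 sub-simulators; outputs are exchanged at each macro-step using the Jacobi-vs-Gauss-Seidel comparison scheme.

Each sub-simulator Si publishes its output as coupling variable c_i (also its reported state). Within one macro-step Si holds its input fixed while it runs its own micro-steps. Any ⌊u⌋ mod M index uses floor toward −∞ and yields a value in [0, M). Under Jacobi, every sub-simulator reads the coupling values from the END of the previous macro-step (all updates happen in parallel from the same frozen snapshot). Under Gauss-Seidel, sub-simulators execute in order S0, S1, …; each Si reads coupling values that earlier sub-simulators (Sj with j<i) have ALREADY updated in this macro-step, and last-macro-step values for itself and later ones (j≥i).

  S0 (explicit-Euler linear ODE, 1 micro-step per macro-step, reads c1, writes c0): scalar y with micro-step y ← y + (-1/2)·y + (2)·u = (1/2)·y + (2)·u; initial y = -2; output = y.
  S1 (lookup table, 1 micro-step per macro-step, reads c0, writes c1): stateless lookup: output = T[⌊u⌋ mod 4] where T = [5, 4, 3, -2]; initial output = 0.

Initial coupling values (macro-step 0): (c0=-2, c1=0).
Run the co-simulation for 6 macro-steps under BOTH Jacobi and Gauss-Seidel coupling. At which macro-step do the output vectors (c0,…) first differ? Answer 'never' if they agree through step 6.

[Jacobi] macro 1: S0 reads c1=0 → after 1×micro: -1; S1 reads c0=-2 → after 1×micro: 3 ⇒ (c0=-1, c1=3)
[Jacobi] macro 2: S0 reads c1=3 → after 1×micro: 11/2; S1 reads c0=-1 → after 1×micro: -2 ⇒ (c0=11/2, c1=-2)
[Jacobi] macro 3: S0 reads c1=-2 → after 1×micro: -5/4; S1 reads c0=11/2 → after 1×micro: 4 ⇒ (c0=-5/4, c1=4)
[Jacobi] macro 4: S0 reads c1=4 → after 1×micro: 59/8; S1 reads c0=-5/4 → after 1×micro: 3 ⇒ (c0=59/8, c1=3)
[Jacobi] macro 5: S0 reads c1=3 → after 1×micro: 155/16; S1 reads c0=59/8 → after 1×micro: -2 ⇒ (c0=155/16, c1=-2)
[Jacobi] macro 6: S0 reads c1=-2 → after 1×micro: 27/32; S1 reads c0=155/16 → after 1×micro: 4 ⇒ (c0=27/32, c1=4)
[Gauss-Seidel] macro 1: S0 reads c1=0 → after 1×micro: -1; S1 reads c0=-1 → after 1×micro: -2 ⇒ (c0=-1, c1=-2)
[Gauss-Seidel] macro 2: S0 reads c1=-2 → after 1×micro: -9/2; S1 reads c0=-9/2 → after 1×micro: -2 ⇒ (c0=-9/2, c1=-2)
[Gauss-Seidel] macro 3: S0 reads c1=-2 → after 1×micro: -25/4; S1 reads c0=-25/4 → after 1×micro: 4 ⇒ (c0=-25/4, c1=4)
[Gauss-Seidel] macro 4: S0 reads c1=4 → after 1×micro: 39/8; S1 reads c0=39/8 → after 1×micro: 5 ⇒ (c0=39/8, c1=5)
[Gauss-Seidel] macro 5: S0 reads c1=5 → after 1×micro: 199/16; S1 reads c0=199/16 → after 1×micro: 5 ⇒ (c0=199/16, c1=5)
[Gauss-Seidel] macro 6: S0 reads c1=5 → after 1×micro: 519/32; S1 reads c0=519/32 → after 1×micro: 5 ⇒ (c0=519/32, c1=5)

first divergence at macro-step: 1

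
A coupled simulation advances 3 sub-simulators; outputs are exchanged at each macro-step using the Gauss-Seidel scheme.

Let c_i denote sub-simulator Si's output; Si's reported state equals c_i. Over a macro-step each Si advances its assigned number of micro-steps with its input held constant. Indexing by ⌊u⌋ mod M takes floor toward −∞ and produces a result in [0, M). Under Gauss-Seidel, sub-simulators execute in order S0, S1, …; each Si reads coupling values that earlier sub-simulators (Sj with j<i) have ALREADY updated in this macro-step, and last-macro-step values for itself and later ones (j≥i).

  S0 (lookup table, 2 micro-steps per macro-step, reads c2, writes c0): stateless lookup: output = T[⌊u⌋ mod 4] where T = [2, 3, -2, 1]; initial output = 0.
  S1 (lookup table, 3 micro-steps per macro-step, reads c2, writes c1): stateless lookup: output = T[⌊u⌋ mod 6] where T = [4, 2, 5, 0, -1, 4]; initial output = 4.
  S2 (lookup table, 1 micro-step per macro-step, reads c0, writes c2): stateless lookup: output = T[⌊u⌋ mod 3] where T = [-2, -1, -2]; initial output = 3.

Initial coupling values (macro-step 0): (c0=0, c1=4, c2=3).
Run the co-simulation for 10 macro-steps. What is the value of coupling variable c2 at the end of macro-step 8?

c2 at macro-step 8 = -1

macro 1: S0 reads c2=3 → after 2×micro: 1; S1 reads c2=3 → after 3×micro: 0; S2 reads c0=1 → after 1×micro: -1 ⇒ (c0=1, c1=0, c2=-1)
macro 2: S0 reads c2=-1 → after 2×micro: 1; S1 reads c2=-1 → after 3×micro: 4; S2 reads c0=1 → after 1×micro: -1 ⇒ (c0=1, c1=4, c2=-1)
macro 3: S0 reads c2=-1 → after 2×micro: 1; S1 reads c2=-1 → after 3×micro: 4; S2 reads c0=1 → after 1×micro: -1 ⇒ (c0=1, c1=4, c2=-1)
macro 4: S0 reads c2=-1 → after 2×micro: 1; S1 reads c2=-1 → after 3×micro: 4; S2 reads c0=1 → after 1×micro: -1 ⇒ (c0=1, c1=4, c2=-1)
macro 5: S0 reads c2=-1 → after 2×micro: 1; S1 reads c2=-1 → after 3×micro: 4; S2 reads c0=1 → after 1×micro: -1 ⇒ (c0=1, c1=4, c2=-1)
macro 6: S0 reads c2=-1 → after 2×micro: 1; S1 reads c2=-1 → after 3×micro: 4; S2 reads c0=1 → after 1×micro: -1 ⇒ (c0=1, c1=4, c2=-1)
macro 7: S0 reads c2=-1 → after 2×micro: 1; S1 reads c2=-1 → after 3×micro: 4; S2 reads c0=1 → after 1×micro: -1 ⇒ (c0=1, c1=4, c2=-1)
macro 8: S0 reads c2=-1 → after 2×micro: 1; S1 reads c2=-1 → after 3×micro: 4; S2 reads c0=1 → after 1×micro: -1 ⇒ (c0=1, c1=4, c2=-1)
macro 9: S0 reads c2=-1 → after 2×micro: 1; S1 reads c2=-1 → after 3×micro: 4; S2 reads c0=1 → after 1×micro: -1 ⇒ (c0=1, c1=4, c2=-1)
macro 10: S0 reads c2=-1 → after 2×micro: 1; S1 reads c2=-1 → after 3×micro: 4; S2 reads c0=1 → after 1×micro: -1 ⇒ (c0=1, c1=4, c2=-1)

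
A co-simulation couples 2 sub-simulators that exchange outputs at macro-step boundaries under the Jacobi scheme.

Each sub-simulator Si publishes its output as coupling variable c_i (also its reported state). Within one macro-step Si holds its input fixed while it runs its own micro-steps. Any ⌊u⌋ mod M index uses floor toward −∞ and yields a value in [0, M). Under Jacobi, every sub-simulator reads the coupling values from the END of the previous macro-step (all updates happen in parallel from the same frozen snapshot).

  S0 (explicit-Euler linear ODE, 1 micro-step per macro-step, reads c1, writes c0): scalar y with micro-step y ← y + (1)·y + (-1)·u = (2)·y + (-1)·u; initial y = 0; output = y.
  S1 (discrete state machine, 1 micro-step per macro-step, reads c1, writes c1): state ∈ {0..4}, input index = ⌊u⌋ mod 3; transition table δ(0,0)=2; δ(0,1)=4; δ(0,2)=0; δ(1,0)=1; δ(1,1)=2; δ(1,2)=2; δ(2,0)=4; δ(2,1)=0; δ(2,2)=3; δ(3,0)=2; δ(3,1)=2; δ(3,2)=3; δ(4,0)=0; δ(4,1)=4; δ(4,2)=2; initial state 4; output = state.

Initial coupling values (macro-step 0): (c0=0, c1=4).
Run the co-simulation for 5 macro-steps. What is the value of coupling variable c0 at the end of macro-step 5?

c0 at macro-step 5 = -124

macro 1: S0 reads c1=4 → after 1×micro: -4; S1 reads c1=4 → after 1×micro: 4 ⇒ (c0=-4, c1=4)
macro 2: S0 reads c1=4 → after 1×micro: -12; S1 reads c1=4 → after 1×micro: 4 ⇒ (c0=-12, c1=4)
macro 3: S0 reads c1=4 → after 1×micro: -28; S1 reads c1=4 → after 1×micro: 4 ⇒ (c0=-28, c1=4)
macro 4: S0 reads c1=4 → after 1×micro: -60; S1 reads c1=4 → after 1×micro: 4 ⇒ (c0=-60, c1=4)
macro 5: S0 reads c1=4 → after 1×micro: -124; S1 reads c1=4 → after 1×micro: 4 ⇒ (c0=-124, c1=4)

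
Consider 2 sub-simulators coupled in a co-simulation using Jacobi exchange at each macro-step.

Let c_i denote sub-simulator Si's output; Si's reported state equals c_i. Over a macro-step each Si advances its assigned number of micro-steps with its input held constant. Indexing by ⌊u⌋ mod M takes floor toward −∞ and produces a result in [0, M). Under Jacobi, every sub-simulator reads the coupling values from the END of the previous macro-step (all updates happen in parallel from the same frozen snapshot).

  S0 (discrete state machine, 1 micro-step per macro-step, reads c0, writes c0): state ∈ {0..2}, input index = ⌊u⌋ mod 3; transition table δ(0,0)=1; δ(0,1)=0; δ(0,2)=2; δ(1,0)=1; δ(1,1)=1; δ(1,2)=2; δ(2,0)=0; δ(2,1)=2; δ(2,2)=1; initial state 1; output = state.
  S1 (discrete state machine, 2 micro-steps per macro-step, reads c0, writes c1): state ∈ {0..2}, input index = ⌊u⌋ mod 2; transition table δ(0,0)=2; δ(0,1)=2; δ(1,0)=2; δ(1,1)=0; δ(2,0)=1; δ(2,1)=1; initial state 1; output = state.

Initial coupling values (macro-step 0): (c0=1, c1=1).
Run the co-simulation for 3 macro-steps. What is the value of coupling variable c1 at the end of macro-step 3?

c1 at macro-step 3 = 1

macro 1: S0 reads c0=1 → after 1×micro: 1; S1 reads c0=1 → after 2×micro: 2 ⇒ (c0=1, c1=2)
macro 2: S0 reads c0=1 → after 1×micro: 1; S1 reads c0=1 → after 2×micro: 0 ⇒ (c0=1, c1=0)
macro 3: S0 reads c0=1 → after 1×micro: 1; S1 reads c0=1 → after 2×micro: 1 ⇒ (c0=1, c1=1)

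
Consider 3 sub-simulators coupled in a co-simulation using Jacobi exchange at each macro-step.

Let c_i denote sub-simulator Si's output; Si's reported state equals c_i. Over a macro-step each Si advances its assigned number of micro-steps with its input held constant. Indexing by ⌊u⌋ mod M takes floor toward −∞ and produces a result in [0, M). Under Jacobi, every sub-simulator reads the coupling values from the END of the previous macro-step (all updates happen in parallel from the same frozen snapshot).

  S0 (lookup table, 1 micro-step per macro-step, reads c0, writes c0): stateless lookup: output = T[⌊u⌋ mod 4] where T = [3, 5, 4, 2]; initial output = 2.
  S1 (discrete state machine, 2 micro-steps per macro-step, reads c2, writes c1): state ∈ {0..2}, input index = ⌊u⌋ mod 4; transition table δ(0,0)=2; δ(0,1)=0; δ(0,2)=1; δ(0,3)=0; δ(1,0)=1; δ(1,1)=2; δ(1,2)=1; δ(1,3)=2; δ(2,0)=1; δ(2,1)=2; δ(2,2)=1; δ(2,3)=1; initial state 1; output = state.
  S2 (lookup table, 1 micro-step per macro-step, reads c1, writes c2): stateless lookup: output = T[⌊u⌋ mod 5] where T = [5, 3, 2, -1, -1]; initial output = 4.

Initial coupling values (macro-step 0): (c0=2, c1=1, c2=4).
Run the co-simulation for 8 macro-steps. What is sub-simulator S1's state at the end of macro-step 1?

S1 state at macro-step 1 = 1

macro 1: S0 reads c0=2 → after 1×micro: 4; S1 reads c2=4 → after 2×micro: 1; S2 reads c1=1 → after 1×micro: 3 ⇒ (c0=4, c1=1, c2=3)
macro 2: S0 reads c0=4 → after 1×micro: 3; S1 reads c2=3 → after 2×micro: 1; S2 reads c1=1 → after 1×micro: 3 ⇒ (c0=3, c1=1, c2=3)
macro 3: S0 reads c0=3 → after 1×micro: 2; S1 reads c2=3 → after 2×micro: 1; S2 reads c1=1 → after 1×micro: 3 ⇒ (c0=2, c1=1, c2=3)
macro 4: S0 reads c0=2 → after 1×micro: 4; S1 reads c2=3 → after 2×micro: 1; S2 reads c1=1 → after 1×micro: 3 ⇒ (c0=4, c1=1, c2=3)
macro 5: S0 reads c0=4 → after 1×micro: 3; S1 reads c2=3 → after 2×micro: 1; S2 reads c1=1 → after 1×micro: 3 ⇒ (c0=3, c1=1, c2=3)
macro 6: S0 reads c0=3 → after 1×micro: 2; S1 reads c2=3 → after 2×micro: 1; S2 reads c1=1 → after 1×micro: 3 ⇒ (c0=2, c1=1, c2=3)
macro 7: S0 reads c0=2 → after 1×micro: 4; S1 reads c2=3 → after 2×micro: 1; S2 reads c1=1 → after 1×micro: 3 ⇒ (c0=4, c1=1, c2=3)
macro 8: S0 reads c0=4 → after 1×micro: 3; S1 reads c2=3 → after 2×micro: 1; S2 reads c1=1 → after 1×micro: 3 ⇒ (c0=3, c1=1, c2=3)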